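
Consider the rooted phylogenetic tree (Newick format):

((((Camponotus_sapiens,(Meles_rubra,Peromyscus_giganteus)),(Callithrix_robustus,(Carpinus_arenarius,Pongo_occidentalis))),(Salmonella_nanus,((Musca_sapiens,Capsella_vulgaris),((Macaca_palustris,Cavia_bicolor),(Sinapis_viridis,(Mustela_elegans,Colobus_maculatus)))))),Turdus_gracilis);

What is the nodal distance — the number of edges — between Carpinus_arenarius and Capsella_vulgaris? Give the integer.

8

The MRCA of Carpinus_arenarius and Capsella_vulgaris is the node subtending (((Camponotus_sapiens,(Meles_rubra,Peromyscus_giganteus)),(Callithrix_robustus,(Carpinus_arenarius,Pongo_occidentalis))),(Salmonella_nanus,((Musca_sapiens,Capsella_vulgaris),((Macaca_palustris,Cavia_bicolor),(Sinapis_viridis,(Mustela_elegans,Colobus_maculatus)))))).
From Carpinus_arenarius up to that node: 4 branches. From Capsella_vulgaris up to the same node: 4 branches. Total: 4 + 4 = 8.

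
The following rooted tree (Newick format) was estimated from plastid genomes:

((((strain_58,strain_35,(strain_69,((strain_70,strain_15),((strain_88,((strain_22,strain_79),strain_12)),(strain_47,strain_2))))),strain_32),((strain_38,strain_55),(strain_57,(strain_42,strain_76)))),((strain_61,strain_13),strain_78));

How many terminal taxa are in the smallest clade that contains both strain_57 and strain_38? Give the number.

5

The MRCA of strain_57 and strain_38 is the node subtending ((strain_38,strain_55),(strain_57,(strain_42,strain_76))).
That clade contains 5 terminal taxa: strain_38, strain_42, strain_55, strain_57, strain_76.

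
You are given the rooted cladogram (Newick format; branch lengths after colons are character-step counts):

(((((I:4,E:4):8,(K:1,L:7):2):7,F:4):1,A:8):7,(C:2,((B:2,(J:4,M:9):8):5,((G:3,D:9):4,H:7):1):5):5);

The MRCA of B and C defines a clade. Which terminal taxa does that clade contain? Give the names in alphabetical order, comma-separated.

Tracing B: it sits inside (B,(J,M)).
Tracing C: it sits inside (C,((B,(J,M)),((G,D),H))).
The smallest clade enclosing both is (C,((B,(J,M)),((G,D),H))); the answer is its 7 terminal taxa in alphabetical order.

B, C, D, G, H, J, M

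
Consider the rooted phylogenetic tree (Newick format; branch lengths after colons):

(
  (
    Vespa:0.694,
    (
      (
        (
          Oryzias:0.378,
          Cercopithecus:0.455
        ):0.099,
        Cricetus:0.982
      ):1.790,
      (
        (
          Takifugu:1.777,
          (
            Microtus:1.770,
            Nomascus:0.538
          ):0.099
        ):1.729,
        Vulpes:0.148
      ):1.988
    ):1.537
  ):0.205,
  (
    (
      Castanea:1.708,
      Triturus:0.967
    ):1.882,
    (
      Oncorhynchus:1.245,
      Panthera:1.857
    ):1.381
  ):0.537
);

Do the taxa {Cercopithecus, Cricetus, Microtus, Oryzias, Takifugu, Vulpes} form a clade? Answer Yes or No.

No

The MRCA of the listed taxa subtends (((Oryzias,Cercopithecus),Cricetus),((Takifugu,(Microtus,Nomascus)),Vulpes)).
That clade also contains Nomascus, which is not in the proposed group, so the group is not monophyletic.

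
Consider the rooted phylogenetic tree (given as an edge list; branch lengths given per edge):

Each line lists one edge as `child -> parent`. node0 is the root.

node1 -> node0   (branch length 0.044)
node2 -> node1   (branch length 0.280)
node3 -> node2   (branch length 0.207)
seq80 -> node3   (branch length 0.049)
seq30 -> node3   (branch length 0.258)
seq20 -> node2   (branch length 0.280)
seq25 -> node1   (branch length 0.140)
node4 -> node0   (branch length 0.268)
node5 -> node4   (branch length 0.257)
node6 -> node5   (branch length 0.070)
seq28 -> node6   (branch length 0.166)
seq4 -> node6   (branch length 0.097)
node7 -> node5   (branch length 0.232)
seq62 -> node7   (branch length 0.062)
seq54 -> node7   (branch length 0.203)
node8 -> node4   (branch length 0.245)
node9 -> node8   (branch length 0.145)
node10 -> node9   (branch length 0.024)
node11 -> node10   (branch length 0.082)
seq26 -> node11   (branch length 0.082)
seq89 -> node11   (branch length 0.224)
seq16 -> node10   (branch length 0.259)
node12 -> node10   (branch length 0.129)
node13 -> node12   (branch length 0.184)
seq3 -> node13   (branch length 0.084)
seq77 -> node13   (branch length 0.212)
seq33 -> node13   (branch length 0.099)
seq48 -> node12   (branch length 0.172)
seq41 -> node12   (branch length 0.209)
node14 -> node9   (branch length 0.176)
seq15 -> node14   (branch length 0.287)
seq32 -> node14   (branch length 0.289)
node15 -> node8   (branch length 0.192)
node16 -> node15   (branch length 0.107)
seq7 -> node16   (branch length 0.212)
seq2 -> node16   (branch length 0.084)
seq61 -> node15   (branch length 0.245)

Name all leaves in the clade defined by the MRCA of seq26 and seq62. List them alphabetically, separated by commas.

seq15, seq16, seq2, seq26, seq28, seq3, seq32, seq33, seq4, seq41, seq48, seq54, seq61, seq62, seq7, seq77, seq89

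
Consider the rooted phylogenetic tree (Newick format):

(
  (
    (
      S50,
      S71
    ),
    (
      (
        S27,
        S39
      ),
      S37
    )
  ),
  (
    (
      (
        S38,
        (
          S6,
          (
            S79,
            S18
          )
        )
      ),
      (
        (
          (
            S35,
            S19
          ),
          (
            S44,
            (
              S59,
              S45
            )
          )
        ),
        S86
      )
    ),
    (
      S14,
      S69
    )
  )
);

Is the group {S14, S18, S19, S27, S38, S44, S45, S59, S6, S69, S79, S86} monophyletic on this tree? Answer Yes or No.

No

The MRCA of the listed taxa is the root, so the smallest clade containing them is the whole tree.
That clade also contains S35, S37, S39, S50, S71, which are not in the proposed group, so the group is not monophyletic.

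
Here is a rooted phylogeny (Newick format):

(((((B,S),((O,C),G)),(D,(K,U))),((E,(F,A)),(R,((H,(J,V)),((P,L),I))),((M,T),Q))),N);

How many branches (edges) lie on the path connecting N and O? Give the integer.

The MRCA of N and O is the root of the tree.
From N up to that node: 1 branch. From O up to the same node: 6 branches. Total: 1 + 6 = 7.

7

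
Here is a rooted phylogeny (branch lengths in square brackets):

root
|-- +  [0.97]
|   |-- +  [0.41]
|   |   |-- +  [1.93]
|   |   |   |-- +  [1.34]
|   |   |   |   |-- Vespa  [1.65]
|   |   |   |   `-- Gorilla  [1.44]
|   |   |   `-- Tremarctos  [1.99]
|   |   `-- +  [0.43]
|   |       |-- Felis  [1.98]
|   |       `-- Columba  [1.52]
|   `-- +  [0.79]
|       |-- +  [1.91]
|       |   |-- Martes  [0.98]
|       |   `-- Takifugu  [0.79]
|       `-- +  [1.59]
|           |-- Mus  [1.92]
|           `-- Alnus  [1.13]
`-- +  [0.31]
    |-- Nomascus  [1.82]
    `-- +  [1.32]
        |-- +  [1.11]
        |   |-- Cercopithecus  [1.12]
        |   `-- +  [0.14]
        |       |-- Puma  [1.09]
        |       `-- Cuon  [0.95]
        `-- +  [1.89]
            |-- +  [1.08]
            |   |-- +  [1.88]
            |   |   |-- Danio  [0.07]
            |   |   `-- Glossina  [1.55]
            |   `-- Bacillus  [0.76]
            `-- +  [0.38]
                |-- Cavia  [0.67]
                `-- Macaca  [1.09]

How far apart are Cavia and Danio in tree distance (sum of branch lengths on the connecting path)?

The path runs Cavia → … → MRCA → … → Danio; the MRCA is the node subtending (((Danio,Glossina),Bacillus),(Cavia,Macaca)).
Branch lengths along that path: 0.67 + 0.38 + 1.08 + 1.88 + 0.07 = 4.08.

4.08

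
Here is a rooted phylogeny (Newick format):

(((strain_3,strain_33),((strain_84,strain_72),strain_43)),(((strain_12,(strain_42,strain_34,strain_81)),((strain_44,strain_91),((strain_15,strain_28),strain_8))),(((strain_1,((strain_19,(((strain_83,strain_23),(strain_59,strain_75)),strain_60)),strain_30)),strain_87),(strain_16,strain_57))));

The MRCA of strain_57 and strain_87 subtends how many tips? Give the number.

The MRCA of strain_57 and strain_87 is the node subtending (((strain_1,((strain_19,(((strain_83,strain_23),(strain_59,strain_75)),strain_60)),strain_30)),strain_87),(strain_16,strain_57)).
That clade contains 11 terminal taxa: strain_1, strain_16, strain_19, strain_23, strain_30, strain_57, strain_59, strain_60, strain_75, strain_83, strain_87.

11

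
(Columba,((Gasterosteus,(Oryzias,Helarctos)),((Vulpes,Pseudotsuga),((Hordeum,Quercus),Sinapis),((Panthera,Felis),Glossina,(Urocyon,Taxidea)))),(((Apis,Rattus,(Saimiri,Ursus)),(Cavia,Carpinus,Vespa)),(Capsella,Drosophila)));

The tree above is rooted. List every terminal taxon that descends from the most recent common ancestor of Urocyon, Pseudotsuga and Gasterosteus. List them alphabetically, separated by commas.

Tracing Urocyon: it sits inside (Urocyon,Taxidea).
Tracing Pseudotsuga: it sits inside (Vulpes,Pseudotsuga).
Tracing Gasterosteus: it sits inside (Gasterosteus,(Oryzias,Helarctos)).
The smallest clade enclosing all 3 is ((Gasterosteus,(Oryzias,Helarctos)),((Vulpes,Pseudotsuga),((Hordeum,Quercus),Sinapis),((Panthera,Felis),Glossina,(Urocyon,Taxidea)))); the answer is its 13 terminal taxa in alphabetical order.

Felis, Gasterosteus, Glossina, Helarctos, Hordeum, Oryzias, Panthera, Pseudotsuga, Quercus, Sinapis, Taxidea, Urocyon, Vulpes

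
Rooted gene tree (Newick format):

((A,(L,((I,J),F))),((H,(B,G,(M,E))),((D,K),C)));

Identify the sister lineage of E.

M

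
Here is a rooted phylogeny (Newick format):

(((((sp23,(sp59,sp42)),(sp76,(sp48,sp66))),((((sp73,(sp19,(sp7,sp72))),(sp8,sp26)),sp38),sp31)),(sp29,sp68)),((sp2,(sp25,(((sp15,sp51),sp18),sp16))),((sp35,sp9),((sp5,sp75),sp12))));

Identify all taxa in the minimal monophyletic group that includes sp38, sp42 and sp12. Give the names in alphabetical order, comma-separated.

sp12, sp15, sp16, sp18, sp19, sp2, sp23, sp25, sp26, sp29, sp31, sp35, sp38, sp42, sp48, sp5, sp51, sp59, sp66, sp68, sp7, sp72, sp73, sp75, sp76, sp8, sp9

Tracing sp38: it sits inside (((sp73,(sp19,(sp7,sp72))),(sp8,sp26)),sp38).
Tracing sp42: it sits inside (sp59,sp42).
Tracing sp12: it sits inside ((sp5,sp75),sp12).
The smallest clade enclosing all 3 is the whole tree (their MRCA is the root), so the answer is all 27 tips in alphabetical order.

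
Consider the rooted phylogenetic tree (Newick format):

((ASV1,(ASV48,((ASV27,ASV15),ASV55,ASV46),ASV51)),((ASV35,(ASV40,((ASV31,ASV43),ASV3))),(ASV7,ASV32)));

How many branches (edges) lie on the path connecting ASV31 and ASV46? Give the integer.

10

The MRCA of ASV31 and ASV46 is the root of the tree.
From ASV31 up to that node: 6 branches. From ASV46 up to the same node: 4 branches. Total: 6 + 4 = 10.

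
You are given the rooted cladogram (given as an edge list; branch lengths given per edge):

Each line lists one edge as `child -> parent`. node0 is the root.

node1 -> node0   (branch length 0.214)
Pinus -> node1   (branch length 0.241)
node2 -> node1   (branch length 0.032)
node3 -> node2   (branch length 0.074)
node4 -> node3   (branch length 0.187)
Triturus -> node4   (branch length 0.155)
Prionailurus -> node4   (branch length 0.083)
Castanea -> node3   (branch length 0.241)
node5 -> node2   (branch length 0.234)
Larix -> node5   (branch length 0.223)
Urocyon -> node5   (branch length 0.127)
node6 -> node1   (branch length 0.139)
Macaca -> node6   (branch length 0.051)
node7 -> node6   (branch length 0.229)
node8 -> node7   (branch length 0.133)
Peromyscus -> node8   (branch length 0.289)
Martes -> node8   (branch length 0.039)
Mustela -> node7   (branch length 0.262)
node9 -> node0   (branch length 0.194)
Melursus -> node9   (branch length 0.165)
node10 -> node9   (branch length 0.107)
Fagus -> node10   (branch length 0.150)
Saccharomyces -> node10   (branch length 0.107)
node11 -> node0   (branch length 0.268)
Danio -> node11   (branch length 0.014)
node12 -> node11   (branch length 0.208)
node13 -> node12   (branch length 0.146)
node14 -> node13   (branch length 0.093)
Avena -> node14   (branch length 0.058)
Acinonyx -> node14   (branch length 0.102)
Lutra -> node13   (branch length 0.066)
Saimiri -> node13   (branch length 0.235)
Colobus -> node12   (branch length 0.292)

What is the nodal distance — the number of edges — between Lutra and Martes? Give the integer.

The MRCA of Lutra and Martes is the root of the tree.
From Lutra up to that node: 4 branches. From Martes up to the same node: 5 branches. Total: 4 + 5 = 9.

9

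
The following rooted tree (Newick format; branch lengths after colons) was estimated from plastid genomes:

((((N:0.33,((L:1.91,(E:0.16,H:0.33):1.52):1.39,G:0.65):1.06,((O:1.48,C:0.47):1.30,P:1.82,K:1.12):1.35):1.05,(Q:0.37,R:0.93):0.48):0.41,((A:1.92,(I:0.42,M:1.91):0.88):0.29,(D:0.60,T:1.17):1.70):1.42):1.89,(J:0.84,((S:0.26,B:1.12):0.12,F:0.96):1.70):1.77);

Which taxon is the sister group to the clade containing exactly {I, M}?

A

The clade containing exactly {I, M} attaches to the tree at the node subtending (A,(I,M)).
The other lineage descending from that same node — the sister group — is the single tip A.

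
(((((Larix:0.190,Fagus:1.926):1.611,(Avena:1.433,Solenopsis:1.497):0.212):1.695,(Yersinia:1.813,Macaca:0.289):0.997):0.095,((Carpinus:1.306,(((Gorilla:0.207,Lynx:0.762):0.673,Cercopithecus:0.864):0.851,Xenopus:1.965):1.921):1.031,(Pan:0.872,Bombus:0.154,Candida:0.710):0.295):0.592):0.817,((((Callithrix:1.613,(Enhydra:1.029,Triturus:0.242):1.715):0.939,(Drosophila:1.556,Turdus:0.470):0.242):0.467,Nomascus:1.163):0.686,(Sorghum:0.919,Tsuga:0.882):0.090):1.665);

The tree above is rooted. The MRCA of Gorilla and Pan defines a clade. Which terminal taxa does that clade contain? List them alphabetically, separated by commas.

Tracing Gorilla: it sits inside (Gorilla,Lynx).
Tracing Pan: it sits inside (Pan,Bombus,Candida).
The smallest clade enclosing both is ((Carpinus,(((Gorilla,Lynx),Cercopithecus),Xenopus)),(Pan,Bombus,Candida)); the answer is its 8 terminal taxa in alphabetical order.

Bombus, Candida, Carpinus, Cercopithecus, Gorilla, Lynx, Pan, Xenopus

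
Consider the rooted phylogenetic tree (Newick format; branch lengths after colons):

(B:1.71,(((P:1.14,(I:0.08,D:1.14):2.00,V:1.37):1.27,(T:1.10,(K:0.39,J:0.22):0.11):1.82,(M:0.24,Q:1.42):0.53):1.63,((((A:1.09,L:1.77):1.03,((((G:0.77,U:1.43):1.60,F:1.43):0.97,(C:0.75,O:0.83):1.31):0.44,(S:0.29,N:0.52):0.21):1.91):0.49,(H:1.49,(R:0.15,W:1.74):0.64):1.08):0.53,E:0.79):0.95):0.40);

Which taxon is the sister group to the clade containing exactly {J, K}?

The clade containing exactly {J, K} attaches to the tree at the node subtending (T,(K,J)).
The other lineage descending from that same node — the sister group — is the single tip T.

T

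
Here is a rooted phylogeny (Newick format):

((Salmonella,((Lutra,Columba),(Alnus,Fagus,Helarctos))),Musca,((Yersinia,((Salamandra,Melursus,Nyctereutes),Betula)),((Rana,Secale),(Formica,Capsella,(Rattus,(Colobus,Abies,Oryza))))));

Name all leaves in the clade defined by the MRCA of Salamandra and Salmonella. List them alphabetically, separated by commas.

Tracing Salamandra: it sits inside (Salamandra,Melursus,Nyctereutes).
Tracing Salmonella: it sits inside (Salmonella,((Lutra,Columba),(Alnus,Fagus,Helarctos))).
The smallest clade enclosing both is the whole tree (their MRCA is the root), so the answer is all 20 tips in alphabetical order.

Abies, Alnus, Betula, Capsella, Colobus, Columba, Fagus, Formica, Helarctos, Lutra, Melursus, Musca, Nyctereutes, Oryza, Rana, Rattus, Salamandra, Salmonella, Secale, Yersinia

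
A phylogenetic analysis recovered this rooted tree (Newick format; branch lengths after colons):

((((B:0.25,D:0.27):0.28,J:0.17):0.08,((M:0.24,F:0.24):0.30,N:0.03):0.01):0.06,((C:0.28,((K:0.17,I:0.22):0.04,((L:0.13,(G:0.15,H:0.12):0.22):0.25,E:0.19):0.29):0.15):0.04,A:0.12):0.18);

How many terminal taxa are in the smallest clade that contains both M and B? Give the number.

The MRCA of M and B is the node subtending (((B,D),J),((M,F),N)).
That clade contains 6 terminal taxa: B, D, F, J, M, N.

6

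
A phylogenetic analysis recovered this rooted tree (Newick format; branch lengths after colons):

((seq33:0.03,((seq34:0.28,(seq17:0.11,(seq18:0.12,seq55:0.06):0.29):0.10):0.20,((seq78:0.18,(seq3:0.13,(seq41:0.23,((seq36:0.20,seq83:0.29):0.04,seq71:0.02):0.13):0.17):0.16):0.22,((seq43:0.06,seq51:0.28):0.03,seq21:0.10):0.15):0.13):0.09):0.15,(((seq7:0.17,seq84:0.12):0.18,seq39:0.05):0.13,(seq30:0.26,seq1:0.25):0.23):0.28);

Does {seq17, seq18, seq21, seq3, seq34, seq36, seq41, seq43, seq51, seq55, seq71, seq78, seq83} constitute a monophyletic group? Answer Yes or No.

Yes

The most recent common ancestor of these taxa subtends ((seq34,(seq17,(seq18,seq55))),((seq78,(seq3,(seq41,((seq36,seq83),seq71)))),((seq43,seq51),seq21))).
That clade has exactly 13 tips — every listed taxon and nothing else — so the group is monophyletic.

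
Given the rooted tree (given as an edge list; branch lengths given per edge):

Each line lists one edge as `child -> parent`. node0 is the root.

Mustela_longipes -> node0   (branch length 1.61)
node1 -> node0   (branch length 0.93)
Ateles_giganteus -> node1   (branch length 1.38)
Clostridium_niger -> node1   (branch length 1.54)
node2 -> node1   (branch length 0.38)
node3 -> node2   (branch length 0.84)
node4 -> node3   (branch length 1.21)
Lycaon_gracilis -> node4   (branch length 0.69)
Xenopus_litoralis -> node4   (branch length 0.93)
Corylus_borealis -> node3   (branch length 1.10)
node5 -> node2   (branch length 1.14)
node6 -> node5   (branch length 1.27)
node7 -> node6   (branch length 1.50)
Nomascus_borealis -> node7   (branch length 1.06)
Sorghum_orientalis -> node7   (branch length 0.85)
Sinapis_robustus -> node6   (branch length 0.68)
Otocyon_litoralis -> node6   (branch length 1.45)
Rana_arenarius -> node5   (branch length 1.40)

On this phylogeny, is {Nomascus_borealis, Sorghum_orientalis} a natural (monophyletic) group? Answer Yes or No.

Yes

The most recent common ancestor of these taxa subtends (Nomascus_borealis,Sorghum_orientalis).
That clade has exactly 2 tips — every listed taxon and nothing else — so the group is monophyletic.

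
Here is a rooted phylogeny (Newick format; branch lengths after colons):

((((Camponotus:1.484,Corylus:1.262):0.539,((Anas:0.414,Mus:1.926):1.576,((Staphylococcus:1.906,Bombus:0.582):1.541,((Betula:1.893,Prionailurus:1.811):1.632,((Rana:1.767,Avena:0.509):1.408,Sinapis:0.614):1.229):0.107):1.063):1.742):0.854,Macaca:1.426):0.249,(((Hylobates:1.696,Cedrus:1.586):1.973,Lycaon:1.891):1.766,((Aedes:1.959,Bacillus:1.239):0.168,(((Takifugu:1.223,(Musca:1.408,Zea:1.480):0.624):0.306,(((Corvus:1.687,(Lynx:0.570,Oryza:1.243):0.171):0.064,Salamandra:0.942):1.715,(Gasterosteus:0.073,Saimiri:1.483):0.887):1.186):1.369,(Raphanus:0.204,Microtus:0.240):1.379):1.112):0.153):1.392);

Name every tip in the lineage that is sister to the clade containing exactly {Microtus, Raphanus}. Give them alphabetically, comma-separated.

The clade containing exactly {Microtus, Raphanus} attaches to the tree at the node subtending (((Takifugu,(Musca,Zea)),(((Corvus,(Lynx,Oryza)),Salamandra),(Gasterosteus,Saimiri))),(Raphanus,Microtus)).
The other lineage descending from that same node — the sister group — is ((Takifugu,(Musca,Zea)),(((Corvus,(Lynx,Oryza)),Salamandra),(Gasterosteus,Saimiri))); its 9 tips in alphabetical order are the answer.

Corvus, Gasterosteus, Lynx, Musca, Oryza, Saimiri, Salamandra, Takifugu, Zea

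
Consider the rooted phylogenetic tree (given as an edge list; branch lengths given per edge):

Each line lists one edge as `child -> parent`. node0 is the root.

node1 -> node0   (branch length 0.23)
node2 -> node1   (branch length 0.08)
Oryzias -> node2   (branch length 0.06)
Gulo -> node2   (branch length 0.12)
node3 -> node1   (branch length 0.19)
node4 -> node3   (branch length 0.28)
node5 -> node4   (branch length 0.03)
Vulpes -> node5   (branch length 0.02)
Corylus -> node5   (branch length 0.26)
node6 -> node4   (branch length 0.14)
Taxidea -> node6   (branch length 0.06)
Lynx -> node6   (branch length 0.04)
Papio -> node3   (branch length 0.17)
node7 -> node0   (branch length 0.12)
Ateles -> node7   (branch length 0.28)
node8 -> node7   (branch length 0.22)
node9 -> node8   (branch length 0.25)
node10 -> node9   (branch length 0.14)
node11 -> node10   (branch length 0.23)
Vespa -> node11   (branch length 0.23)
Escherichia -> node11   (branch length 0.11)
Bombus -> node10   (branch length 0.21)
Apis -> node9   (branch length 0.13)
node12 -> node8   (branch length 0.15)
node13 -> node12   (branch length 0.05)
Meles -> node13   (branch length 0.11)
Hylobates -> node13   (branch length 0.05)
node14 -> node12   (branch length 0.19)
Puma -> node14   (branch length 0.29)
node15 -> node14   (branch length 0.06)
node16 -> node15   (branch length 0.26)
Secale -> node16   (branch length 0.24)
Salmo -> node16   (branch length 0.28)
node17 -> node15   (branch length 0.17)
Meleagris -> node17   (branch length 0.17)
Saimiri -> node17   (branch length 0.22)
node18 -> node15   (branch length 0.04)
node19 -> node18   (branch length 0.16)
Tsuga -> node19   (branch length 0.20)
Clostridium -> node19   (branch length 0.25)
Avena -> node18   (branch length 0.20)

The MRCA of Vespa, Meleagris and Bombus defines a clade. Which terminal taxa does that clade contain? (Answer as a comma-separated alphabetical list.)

Apis, Avena, Bombus, Clostridium, Escherichia, Hylobates, Meleagris, Meles, Puma, Saimiri, Salmo, Secale, Tsuga, Vespa

Tracing Vespa: it sits inside (Vespa,Escherichia).
Tracing Meleagris: it sits inside (Meleagris,Saimiri).
Tracing Bombus: it sits inside ((Vespa,Escherichia),Bombus).
The smallest clade enclosing all 3 is ((((Vespa,Escherichia),Bombus),Apis),((Meles,Hylobates),(Puma,((Secale,Salmo),(Meleagris,Saimiri),((Tsuga,Clostridium),Avena))))); the answer is its 14 terminal taxa in alphabetical order.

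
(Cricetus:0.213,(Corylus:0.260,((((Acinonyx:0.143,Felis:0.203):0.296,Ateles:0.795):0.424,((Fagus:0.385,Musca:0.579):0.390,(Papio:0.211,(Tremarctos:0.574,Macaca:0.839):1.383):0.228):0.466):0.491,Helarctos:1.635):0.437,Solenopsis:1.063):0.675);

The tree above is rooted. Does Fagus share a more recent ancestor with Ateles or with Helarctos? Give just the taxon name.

The MRCA of Fagus and Ateles subtends (((Acinonyx,Felis),Ateles),((Fagus,Musca),(Papio,(Tremarctos,Macaca)))) (8 taxa).
The MRCA of Fagus and Helarctos subtends ((((Acinonyx,Felis),Ateles),((Fagus,Musca),(Papio,(Tremarctos,Macaca)))),Helarctos) (9 taxa).
The first is nested inside the second, so Fagus shares a more recent common ancestor with Ateles.

Ateles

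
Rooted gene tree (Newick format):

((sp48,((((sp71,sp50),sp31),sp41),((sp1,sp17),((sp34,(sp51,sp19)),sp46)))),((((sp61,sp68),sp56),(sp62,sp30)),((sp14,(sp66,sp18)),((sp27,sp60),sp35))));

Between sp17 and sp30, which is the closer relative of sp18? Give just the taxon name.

The MRCA of sp18 and sp30 subtends ((((sp61,sp68),sp56),(sp62,sp30)),((sp14,(sp66,sp18)),((sp27,sp60),sp35))) (11 taxa).
The MRCA of sp18 and sp17 is the root, subtending the entire tree (22 taxa).
The first is nested inside the second, so sp18 shares a more recent common ancestor with sp30.

sp30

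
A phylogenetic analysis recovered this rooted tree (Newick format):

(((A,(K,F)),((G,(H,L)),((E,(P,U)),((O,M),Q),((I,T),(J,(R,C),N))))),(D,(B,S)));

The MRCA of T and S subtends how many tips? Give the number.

The MRCA of T and S is the root, so the clade is the entire tree.
That clade contains 21 terminal taxa: A, B, C, D, E, F, G, H, I, J, K, L, M, N, O, P, Q, R, S, T, U.

21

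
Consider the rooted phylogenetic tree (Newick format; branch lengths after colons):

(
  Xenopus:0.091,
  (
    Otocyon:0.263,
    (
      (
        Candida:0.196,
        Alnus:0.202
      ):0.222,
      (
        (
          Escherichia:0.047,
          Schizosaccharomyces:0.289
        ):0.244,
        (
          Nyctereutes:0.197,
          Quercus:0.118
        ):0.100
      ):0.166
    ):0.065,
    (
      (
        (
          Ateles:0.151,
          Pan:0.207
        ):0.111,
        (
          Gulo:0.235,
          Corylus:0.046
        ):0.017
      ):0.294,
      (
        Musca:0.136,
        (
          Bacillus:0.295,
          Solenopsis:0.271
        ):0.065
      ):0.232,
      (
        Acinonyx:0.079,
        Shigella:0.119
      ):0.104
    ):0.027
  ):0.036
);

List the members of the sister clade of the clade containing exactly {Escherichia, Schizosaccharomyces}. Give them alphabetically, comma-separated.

The clade containing exactly {Escherichia, Schizosaccharomyces} attaches to the tree at the node subtending ((Escherichia,Schizosaccharomyces),(Nyctereutes,Quercus)).
The other lineage descending from that same node — the sister group — is (Nyctereutes,Quercus); its 2 tips in alphabetical order are the answer.

Nyctereutes, Quercus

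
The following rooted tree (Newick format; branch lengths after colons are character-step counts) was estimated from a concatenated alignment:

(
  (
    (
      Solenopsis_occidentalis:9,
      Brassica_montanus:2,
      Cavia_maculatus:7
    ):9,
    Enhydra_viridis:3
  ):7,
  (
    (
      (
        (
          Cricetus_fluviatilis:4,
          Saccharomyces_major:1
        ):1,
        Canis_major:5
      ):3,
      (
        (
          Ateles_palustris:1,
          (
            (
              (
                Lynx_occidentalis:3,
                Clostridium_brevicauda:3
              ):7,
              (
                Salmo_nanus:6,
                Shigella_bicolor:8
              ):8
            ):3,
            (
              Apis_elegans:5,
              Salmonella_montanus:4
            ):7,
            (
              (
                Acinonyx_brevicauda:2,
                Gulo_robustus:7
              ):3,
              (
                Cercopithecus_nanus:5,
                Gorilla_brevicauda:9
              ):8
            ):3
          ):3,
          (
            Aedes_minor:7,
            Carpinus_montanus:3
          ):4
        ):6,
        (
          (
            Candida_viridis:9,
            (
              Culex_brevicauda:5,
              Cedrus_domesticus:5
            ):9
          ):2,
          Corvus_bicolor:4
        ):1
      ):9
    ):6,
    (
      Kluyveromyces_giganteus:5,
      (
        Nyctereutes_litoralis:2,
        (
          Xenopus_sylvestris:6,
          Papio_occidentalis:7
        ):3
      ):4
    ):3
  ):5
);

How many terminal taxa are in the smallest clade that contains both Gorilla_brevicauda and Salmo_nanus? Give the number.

The MRCA of Gorilla_brevicauda and Salmo_nanus is the node subtending (((Lynx_occidentalis,Clostridium_brevicauda),(Salmo_nanus,Shigella_bicolor)),(Apis_elegans,Salmonella_montanus),((Acinonyx_brevicauda,Gulo_robustus),(Cercopithecus_nanus,Gorilla_brevicauda))).
That clade contains 10 terminal taxa: Acinonyx_brevicauda, Apis_elegans, Cercopithecus_nanus, Clostridium_brevicauda, Gorilla_brevicauda, Gulo_robustus, Lynx_occidentalis, Salmo_nanus, Salmonella_montanus, Shigella_bicolor.

10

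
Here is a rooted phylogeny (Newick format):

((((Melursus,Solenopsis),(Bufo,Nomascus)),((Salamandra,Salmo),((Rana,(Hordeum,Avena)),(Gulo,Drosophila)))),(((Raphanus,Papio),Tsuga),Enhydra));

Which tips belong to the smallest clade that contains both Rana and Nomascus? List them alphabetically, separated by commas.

Tracing Rana: it sits inside (Rana,(Hordeum,Avena)).
Tracing Nomascus: it sits inside (Bufo,Nomascus).
The smallest clade enclosing both is (((Melursus,Solenopsis),(Bufo,Nomascus)),((Salamandra,Salmo),((Rana,(Hordeum,Avena)),(Gulo,Drosophila)))); the answer is its 11 terminal taxa in alphabetical order.

Avena, Bufo, Drosophila, Gulo, Hordeum, Melursus, Nomascus, Rana, Salamandra, Salmo, Solenopsis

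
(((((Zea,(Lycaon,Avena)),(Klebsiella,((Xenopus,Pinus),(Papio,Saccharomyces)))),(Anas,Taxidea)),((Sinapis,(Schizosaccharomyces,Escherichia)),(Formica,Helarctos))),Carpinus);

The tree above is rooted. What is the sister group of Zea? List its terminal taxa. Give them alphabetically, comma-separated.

Avena, Lycaon

Zea attaches to the tree at the node subtending (Zea,(Lycaon,Avena)).
The other lineage descending from that same node — the sister group — is (Lycaon,Avena); its 2 tips in alphabetical order are the answer.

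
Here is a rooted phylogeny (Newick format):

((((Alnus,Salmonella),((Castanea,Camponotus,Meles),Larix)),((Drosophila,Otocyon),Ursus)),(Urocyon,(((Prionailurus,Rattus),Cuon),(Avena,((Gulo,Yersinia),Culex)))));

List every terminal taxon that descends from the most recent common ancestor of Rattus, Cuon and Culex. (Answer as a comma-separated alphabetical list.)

Tracing Rattus: it sits inside (Prionailurus,Rattus).
Tracing Cuon: it sits inside ((Prionailurus,Rattus),Cuon).
Tracing Culex: it sits inside ((Gulo,Yersinia),Culex).
The smallest clade enclosing all 3 is (((Prionailurus,Rattus),Cuon),(Avena,((Gulo,Yersinia),Culex))); the answer is its 7 terminal taxa in alphabetical order.

Avena, Culex, Cuon, Gulo, Prionailurus, Rattus, Yersinia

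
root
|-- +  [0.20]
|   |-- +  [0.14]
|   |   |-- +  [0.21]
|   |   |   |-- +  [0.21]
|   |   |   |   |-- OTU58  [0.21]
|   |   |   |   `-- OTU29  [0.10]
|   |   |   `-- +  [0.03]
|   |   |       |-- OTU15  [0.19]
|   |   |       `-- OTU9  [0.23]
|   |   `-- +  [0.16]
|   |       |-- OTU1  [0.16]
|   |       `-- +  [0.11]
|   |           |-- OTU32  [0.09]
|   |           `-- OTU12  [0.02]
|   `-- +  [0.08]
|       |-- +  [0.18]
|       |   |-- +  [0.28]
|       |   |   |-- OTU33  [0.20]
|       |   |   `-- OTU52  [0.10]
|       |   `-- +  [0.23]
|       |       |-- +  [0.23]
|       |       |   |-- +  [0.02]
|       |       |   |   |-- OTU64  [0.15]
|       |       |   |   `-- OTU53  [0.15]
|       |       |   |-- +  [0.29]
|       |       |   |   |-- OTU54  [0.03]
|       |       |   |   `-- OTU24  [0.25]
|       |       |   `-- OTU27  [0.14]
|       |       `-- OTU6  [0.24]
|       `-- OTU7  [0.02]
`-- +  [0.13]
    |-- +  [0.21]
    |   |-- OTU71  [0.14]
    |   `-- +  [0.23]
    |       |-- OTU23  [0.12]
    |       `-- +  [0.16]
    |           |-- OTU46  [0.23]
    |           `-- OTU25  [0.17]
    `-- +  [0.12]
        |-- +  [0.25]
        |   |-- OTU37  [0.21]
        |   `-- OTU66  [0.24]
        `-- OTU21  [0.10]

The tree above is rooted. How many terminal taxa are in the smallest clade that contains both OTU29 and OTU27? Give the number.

The MRCA of OTU29 and OTU27 is the node subtending ((((OTU58,OTU29),(OTU15,OTU9)),(OTU1,(OTU32,OTU12))),(((OTU33,OTU52),(((OTU64,OTU53),(OTU54,OTU24),OTU27),OTU6)),OTU7)).
That clade contains 16 terminal taxa: OTU1, OTU12, OTU15, OTU24, OTU27, OTU29, OTU32, OTU33, OTU52, OTU53, OTU54, OTU58, OTU6, OTU64, OTU7, OTU9.

16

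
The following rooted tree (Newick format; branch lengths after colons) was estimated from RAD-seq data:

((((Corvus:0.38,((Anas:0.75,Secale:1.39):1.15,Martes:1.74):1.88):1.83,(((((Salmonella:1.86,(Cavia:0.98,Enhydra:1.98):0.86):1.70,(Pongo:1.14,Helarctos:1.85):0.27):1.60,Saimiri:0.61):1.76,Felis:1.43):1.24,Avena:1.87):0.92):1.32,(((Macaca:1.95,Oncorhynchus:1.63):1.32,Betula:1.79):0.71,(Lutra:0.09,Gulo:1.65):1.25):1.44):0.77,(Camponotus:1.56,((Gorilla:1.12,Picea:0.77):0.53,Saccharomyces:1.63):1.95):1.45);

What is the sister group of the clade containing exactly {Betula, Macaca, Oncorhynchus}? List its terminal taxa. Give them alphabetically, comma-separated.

The clade containing exactly {Betula, Macaca, Oncorhynchus} attaches to the tree at the node subtending (((Macaca,Oncorhynchus),Betula),(Lutra,Gulo)).
The other lineage descending from that same node — the sister group — is (Lutra,Gulo); its 2 tips in alphabetical order are the answer.

Gulo, Lutra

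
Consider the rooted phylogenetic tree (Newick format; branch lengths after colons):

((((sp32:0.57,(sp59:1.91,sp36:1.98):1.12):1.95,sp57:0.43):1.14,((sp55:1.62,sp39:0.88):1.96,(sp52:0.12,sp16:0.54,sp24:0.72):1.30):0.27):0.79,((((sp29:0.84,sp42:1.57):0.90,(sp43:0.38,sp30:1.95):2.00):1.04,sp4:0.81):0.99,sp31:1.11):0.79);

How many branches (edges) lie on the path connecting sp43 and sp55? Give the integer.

9

The MRCA of sp43 and sp55 is the root of the tree.
From sp43 up to that node: 5 branches. From sp55 up to the same node: 4 branches. Total: 5 + 4 = 9.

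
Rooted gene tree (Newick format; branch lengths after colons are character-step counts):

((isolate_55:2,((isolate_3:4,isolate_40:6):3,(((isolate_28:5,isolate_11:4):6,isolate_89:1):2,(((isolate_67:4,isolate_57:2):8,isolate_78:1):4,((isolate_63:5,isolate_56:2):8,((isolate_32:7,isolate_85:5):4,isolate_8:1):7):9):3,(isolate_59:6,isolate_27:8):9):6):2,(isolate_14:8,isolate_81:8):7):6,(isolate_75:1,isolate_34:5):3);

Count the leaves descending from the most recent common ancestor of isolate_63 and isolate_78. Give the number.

The MRCA of isolate_63 and isolate_78 is the node subtending (((isolate_67,isolate_57),isolate_78),((isolate_63,isolate_56),((isolate_32,isolate_85),isolate_8))).
That clade contains 8 terminal taxa: isolate_32, isolate_56, isolate_57, isolate_63, isolate_67, isolate_78, isolate_8, isolate_85.

8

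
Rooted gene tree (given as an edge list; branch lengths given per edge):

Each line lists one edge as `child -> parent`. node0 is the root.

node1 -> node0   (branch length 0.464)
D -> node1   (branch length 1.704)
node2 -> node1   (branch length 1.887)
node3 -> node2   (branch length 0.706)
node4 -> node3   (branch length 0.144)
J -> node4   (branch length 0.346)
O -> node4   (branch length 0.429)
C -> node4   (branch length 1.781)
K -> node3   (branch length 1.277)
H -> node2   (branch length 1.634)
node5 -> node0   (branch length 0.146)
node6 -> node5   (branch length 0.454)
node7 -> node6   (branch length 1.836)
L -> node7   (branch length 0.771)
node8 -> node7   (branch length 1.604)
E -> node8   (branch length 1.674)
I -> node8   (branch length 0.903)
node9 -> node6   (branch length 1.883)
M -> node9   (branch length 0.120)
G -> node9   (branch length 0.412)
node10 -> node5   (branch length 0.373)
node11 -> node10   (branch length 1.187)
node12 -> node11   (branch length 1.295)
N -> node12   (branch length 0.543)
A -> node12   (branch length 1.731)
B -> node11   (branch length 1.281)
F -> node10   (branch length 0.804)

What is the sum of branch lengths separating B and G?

The path runs B → … → MRCA → … → G; the MRCA is the node subtending (((L,(E,I)),(M,G)),(((N,A),B),F)).
Branch lengths along that path: 1.281 + 1.187 + 0.373 + 0.454 + 1.883 + 0.412 = 5.590.

5.590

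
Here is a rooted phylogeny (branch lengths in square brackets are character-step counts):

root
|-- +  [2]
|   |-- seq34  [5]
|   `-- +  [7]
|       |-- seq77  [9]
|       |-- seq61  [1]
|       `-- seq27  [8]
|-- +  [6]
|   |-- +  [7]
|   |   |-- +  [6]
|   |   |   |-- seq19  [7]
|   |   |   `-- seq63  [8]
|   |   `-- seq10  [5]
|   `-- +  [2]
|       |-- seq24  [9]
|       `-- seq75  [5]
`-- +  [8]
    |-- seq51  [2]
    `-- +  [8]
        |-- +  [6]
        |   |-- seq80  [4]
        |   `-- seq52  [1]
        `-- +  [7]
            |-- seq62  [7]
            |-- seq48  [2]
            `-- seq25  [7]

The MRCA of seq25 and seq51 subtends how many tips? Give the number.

6

The MRCA of seq25 and seq51 is the node subtending (seq51,((seq80,seq52),(seq62,seq48,seq25))).
That clade contains 6 terminal taxa: seq25, seq48, seq51, seq52, seq62, seq80.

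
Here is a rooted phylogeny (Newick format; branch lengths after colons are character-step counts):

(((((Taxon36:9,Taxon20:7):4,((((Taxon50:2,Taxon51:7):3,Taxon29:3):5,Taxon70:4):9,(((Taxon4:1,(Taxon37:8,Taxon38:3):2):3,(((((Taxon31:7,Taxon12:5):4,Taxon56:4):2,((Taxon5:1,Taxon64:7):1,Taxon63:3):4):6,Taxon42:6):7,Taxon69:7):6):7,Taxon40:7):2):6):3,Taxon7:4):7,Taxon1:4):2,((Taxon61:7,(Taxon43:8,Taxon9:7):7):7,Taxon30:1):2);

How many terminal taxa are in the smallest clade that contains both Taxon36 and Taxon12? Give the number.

18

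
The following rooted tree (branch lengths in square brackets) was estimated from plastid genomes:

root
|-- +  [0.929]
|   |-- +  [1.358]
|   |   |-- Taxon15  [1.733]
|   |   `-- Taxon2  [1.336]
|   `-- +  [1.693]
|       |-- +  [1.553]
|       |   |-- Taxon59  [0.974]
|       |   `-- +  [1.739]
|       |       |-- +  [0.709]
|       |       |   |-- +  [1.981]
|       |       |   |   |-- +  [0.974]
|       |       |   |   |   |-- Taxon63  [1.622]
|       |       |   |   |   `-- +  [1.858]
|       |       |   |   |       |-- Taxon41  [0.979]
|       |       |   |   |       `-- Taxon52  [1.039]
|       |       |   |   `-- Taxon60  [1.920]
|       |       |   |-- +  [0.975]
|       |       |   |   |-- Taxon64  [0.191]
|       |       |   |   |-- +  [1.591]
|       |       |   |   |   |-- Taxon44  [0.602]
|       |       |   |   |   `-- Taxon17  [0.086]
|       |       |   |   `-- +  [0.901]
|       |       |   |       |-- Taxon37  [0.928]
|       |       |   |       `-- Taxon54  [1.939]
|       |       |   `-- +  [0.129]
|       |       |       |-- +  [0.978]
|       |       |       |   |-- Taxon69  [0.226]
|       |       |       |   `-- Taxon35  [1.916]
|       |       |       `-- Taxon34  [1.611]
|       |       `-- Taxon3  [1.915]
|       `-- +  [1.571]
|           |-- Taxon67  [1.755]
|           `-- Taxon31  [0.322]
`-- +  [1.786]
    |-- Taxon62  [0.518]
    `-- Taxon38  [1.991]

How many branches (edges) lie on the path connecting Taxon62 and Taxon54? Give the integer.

The MRCA of Taxon62 and Taxon54 is the root of the tree.
From Taxon62 up to that node: 2 branches. From Taxon54 up to the same node: 8 branches. Total: 2 + 8 = 10.

10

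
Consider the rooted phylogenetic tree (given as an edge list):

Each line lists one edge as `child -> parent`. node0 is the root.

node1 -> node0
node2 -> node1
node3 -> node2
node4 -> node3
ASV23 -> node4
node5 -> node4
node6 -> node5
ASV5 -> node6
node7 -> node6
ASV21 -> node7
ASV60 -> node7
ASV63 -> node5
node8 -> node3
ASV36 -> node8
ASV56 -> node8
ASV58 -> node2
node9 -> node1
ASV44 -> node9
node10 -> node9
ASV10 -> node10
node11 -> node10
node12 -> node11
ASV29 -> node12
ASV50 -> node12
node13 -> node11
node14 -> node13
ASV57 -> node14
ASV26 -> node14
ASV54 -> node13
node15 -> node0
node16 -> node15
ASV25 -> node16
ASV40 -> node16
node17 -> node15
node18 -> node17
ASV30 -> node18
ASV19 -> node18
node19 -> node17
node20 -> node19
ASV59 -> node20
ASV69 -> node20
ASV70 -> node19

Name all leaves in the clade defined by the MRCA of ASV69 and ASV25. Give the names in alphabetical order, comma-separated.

ASV19, ASV25, ASV30, ASV40, ASV59, ASV69, ASV70

Tracing ASV69: it sits inside (ASV59,ASV69).
Tracing ASV25: it sits inside (ASV25,ASV40).
The smallest clade enclosing both is ((ASV25,ASV40),((ASV30,ASV19),((ASV59,ASV69),ASV70))); the answer is its 7 terminal taxa in alphabetical order.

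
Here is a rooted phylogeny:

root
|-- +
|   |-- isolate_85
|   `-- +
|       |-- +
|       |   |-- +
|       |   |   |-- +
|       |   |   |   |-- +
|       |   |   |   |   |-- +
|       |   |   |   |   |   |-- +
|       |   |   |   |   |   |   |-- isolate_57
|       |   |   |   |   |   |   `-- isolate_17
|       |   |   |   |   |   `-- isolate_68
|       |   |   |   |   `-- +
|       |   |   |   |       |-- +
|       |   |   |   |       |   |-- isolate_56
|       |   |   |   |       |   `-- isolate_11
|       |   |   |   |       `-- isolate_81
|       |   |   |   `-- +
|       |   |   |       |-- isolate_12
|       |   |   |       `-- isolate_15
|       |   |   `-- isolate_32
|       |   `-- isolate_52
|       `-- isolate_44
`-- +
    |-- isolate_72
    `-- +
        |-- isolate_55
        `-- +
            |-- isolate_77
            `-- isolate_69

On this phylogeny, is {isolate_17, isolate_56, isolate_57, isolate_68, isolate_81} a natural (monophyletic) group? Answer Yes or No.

The MRCA of the listed taxa subtends (((isolate_57,isolate_17),isolate_68),((isolate_56,isolate_11),isolate_81)).
That clade also contains isolate_11, which is not in the proposed group, so the group is not monophyletic.

No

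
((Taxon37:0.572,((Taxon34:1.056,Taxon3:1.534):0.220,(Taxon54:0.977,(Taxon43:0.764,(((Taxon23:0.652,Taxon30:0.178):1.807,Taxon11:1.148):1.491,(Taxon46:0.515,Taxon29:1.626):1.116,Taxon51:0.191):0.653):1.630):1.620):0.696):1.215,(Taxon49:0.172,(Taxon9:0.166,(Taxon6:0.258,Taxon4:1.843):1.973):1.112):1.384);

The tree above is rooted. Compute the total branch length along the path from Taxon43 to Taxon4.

The path runs Taxon43 → … → MRCA → … → Taxon4; the MRCA is the root of the tree.
Branch lengths along that path: 0.764 + 1.630 + 1.620 + 0.696 + 1.215 + 1.384 + 1.112 + 1.973 + 1.843 = 12.237.

12.237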